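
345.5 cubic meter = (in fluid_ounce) 1.168e+07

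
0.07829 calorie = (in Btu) 0.0003105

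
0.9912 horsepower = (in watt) 739.1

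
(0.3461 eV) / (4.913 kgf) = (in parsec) 3.73e-38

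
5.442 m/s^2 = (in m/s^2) 5.442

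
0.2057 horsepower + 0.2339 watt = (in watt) 153.6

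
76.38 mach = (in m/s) 2.601e+04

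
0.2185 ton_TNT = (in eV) 5.706e+27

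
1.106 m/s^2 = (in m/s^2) 1.106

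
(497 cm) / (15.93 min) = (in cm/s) 0.52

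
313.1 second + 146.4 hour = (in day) 6.104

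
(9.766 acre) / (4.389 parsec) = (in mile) 1.813e-16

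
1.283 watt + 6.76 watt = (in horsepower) 0.01079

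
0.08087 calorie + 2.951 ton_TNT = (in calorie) 2.951e+09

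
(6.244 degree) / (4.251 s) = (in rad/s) 0.02564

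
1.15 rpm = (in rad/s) 0.1204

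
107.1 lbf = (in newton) 476.4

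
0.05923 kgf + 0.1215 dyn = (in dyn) 5.808e+04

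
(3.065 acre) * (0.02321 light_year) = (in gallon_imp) 5.991e+20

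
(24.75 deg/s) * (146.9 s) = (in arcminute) 2.181e+05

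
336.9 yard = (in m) 308.1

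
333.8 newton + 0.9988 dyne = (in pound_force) 75.04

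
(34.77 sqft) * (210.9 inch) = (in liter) 1.73e+04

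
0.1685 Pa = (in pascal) 0.1685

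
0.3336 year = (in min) 1.753e+05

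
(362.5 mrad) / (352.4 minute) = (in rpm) 0.0001637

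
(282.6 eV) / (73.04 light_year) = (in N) 6.552e-35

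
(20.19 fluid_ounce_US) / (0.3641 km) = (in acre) 4.052e-10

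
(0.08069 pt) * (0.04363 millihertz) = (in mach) 3.647e-12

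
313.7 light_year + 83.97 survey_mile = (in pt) 8.413e+21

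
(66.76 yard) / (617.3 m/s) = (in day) 1.145e-06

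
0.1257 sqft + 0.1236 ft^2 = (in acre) 5.723e-06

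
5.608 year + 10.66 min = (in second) 1.769e+08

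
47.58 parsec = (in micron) 1.468e+24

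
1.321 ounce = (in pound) 0.08256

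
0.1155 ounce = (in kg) 0.003274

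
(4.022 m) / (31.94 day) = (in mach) 4.28e-09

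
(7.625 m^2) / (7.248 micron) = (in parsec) 3.409e-11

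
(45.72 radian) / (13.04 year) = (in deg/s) 6.37e-06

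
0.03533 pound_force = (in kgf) 0.01603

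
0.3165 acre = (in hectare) 0.1281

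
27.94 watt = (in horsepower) 0.03747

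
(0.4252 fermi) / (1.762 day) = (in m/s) 2.793e-21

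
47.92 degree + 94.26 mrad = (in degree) 53.32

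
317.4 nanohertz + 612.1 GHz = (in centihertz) 6.121e+13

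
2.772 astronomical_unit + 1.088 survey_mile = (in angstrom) 4.147e+21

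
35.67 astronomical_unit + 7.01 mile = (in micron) 5.336e+18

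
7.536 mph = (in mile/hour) 7.536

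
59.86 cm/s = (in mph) 1.339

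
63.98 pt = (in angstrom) 2.257e+08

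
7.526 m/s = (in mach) 0.0221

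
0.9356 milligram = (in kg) 9.356e-07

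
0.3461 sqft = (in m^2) 0.03215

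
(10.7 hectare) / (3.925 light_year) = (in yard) 3.151e-12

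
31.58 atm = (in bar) 32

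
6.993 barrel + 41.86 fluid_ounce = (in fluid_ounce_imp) 3.917e+04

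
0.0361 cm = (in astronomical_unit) 2.413e-15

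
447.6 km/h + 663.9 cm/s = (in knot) 254.6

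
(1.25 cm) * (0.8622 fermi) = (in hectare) 1.078e-21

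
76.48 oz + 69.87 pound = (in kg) 33.86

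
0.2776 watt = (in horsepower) 0.0003723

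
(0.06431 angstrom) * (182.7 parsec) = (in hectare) 3625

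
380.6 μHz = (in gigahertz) 3.806e-13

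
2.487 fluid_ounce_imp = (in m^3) 7.066e-05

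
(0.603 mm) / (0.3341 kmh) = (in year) 2.06e-10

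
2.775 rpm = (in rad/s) 0.2906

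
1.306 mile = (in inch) 8.275e+04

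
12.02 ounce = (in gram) 340.8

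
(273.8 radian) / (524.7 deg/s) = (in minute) 0.4983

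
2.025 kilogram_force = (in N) 19.86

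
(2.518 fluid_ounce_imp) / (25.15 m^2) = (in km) 2.845e-09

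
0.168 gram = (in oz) 0.005926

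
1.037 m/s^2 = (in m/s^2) 1.037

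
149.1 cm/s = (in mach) 0.004379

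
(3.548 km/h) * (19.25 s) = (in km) 0.01897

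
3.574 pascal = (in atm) 3.527e-05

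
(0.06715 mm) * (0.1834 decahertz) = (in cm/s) 0.01232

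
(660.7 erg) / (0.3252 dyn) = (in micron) 2.032e+07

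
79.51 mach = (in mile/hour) 6.056e+04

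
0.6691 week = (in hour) 112.4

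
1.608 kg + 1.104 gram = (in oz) 56.76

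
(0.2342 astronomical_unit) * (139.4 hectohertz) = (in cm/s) 4.884e+16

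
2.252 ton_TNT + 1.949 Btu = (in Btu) 8.931e+06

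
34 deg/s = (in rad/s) 0.5934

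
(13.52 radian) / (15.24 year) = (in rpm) 2.686e-07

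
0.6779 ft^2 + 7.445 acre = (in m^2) 3.013e+04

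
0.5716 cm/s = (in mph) 0.01279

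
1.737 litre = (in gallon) 0.4589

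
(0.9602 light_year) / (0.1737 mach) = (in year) 4.87e+06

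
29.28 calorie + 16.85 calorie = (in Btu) 0.1829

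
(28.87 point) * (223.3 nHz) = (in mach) 6.679e-12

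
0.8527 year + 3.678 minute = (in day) 311.2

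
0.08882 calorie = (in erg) 3.716e+06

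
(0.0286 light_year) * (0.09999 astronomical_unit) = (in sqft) 4.357e+25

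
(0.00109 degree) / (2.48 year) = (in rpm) 2.323e-12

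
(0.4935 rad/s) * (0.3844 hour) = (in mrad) 6.829e+05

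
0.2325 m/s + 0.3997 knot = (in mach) 0.001287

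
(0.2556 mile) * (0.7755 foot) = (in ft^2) 1047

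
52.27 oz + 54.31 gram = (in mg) 1.536e+06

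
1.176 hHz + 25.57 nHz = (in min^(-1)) 7056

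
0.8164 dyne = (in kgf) 8.325e-07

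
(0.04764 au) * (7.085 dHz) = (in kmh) 1.818e+10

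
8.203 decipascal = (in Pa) 0.8203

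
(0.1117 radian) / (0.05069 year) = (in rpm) 6.673e-07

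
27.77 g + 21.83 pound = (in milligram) 9.93e+06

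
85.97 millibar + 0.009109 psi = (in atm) 0.08547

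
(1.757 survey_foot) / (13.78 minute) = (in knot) 0.001259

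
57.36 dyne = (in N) 0.0005736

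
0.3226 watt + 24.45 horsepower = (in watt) 1.823e+04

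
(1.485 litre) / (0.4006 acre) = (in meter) 9.16e-07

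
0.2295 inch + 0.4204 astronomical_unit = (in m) 6.289e+10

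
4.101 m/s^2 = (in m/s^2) 4.101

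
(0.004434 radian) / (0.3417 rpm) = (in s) 0.1239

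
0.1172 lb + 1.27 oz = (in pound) 0.1966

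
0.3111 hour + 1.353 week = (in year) 0.02598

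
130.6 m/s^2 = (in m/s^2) 130.6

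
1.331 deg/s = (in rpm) 0.2218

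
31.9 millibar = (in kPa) 3.19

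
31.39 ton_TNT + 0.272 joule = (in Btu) 1.245e+08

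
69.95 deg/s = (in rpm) 11.66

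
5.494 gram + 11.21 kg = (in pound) 24.73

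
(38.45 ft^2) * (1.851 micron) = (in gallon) 0.001747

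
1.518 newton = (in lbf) 0.3413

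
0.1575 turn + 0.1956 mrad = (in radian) 0.9898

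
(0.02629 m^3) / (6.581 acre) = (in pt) 0.002798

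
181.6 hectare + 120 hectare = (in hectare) 301.6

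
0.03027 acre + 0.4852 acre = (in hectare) 0.2086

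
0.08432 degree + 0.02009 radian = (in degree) 1.235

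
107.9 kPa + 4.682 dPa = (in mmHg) 809.3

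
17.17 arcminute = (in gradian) 0.318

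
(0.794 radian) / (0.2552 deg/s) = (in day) 0.002063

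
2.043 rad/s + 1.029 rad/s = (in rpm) 29.34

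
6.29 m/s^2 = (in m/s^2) 6.29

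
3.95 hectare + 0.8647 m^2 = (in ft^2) 4.252e+05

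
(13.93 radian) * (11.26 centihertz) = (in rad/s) 1.569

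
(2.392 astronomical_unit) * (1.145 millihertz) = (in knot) 7.964e+08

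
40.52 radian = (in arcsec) 8.358e+06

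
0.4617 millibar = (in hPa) 0.4617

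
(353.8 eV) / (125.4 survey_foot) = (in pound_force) 3.334e-19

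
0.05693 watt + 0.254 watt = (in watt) 0.3109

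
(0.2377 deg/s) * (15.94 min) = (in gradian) 252.6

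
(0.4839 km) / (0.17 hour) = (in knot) 1.537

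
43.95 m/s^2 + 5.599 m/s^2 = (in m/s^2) 49.55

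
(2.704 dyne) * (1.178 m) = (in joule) 3.185e-05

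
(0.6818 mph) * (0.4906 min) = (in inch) 353.2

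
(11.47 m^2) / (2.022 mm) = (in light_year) 5.996e-13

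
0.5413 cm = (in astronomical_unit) 3.618e-14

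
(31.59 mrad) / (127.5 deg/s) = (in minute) 0.0002366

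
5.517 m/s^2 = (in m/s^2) 5.517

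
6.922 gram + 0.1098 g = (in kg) 0.007032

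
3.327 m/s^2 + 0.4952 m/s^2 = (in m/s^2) 3.822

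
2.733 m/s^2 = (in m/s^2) 2.733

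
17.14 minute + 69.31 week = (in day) 485.2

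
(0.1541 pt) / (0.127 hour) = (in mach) 3.492e-10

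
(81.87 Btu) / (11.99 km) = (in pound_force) 1.62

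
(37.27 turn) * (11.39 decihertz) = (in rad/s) 266.7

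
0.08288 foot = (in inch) 0.9946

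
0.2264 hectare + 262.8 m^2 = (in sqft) 2.72e+04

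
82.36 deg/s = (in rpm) 13.73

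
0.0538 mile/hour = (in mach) 7.063e-05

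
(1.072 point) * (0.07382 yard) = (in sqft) 0.0002748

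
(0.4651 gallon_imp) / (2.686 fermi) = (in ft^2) 8.473e+12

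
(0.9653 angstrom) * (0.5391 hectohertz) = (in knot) 1.012e-08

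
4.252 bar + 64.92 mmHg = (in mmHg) 3254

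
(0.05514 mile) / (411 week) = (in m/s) 3.57e-07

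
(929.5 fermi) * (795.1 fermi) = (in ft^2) 7.955e-24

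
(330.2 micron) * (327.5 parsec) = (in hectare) 3.337e+11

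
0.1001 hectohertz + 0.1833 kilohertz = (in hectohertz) 1.933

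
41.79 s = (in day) 0.0004837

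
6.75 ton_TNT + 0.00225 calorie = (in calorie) 6.75e+09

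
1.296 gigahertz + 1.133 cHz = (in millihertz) 1.296e+12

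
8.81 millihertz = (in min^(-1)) 0.5286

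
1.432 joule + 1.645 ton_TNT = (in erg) 6.883e+16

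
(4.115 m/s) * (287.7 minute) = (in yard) 7.768e+04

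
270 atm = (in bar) 273.6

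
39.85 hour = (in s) 1.435e+05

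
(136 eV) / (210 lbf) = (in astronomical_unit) 1.559e-31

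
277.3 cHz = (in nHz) 2.773e+09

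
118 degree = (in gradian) 131.1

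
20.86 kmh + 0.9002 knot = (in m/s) 6.258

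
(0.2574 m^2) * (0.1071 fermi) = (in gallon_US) 7.283e-15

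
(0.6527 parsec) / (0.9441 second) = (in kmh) 7.68e+16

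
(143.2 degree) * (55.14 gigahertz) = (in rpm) 1.316e+12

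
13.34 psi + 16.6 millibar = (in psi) 13.58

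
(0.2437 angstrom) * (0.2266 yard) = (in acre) 1.248e-15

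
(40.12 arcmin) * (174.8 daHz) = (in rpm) 194.8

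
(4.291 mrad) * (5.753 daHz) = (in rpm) 2.357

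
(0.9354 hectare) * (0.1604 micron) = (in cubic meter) 0.0015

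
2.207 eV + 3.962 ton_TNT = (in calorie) 3.962e+09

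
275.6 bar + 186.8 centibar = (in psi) 4024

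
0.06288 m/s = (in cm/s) 6.288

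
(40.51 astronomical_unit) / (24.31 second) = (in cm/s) 2.493e+13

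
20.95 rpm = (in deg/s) 125.7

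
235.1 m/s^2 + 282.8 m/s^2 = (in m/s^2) 517.9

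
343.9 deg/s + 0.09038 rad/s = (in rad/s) 6.093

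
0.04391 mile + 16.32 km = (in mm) 1.639e+07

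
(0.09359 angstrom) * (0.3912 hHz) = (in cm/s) 3.661e-08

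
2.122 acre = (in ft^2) 9.243e+04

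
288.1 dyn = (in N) 0.002881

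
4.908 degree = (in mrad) 85.66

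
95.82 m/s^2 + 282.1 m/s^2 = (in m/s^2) 377.9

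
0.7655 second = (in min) 0.01276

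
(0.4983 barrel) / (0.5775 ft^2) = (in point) 4186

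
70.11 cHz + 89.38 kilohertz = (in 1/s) 8.938e+04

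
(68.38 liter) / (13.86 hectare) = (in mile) 3.066e-10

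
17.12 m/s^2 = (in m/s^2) 17.12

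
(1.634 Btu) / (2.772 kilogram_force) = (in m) 63.42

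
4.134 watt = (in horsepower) 0.005544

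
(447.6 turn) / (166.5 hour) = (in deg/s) 0.2688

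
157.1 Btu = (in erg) 1.657e+12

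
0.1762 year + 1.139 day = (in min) 9.425e+04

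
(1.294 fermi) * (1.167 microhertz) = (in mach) 4.435e-24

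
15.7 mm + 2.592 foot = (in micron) 8.057e+05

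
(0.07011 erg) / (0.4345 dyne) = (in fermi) 1.614e+12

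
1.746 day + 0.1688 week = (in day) 2.928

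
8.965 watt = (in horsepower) 0.01202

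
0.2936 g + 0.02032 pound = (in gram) 9.511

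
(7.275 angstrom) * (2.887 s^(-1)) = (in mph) 4.698e-09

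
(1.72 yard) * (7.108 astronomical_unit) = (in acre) 4.133e+08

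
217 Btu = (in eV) 1.429e+24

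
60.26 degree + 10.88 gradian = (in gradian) 77.84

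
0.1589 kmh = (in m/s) 0.04414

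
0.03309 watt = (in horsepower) 4.437e-05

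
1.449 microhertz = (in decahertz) 1.449e-07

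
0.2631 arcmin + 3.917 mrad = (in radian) 0.003994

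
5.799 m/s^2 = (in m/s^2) 5.799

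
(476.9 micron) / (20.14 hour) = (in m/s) 6.578e-09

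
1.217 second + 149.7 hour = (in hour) 149.7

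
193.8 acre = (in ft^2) 8.442e+06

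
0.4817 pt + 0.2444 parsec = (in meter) 7.541e+15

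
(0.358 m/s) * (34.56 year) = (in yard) 4.267e+08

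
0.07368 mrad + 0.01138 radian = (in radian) 0.01145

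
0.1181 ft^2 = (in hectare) 1.097e-06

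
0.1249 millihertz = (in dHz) 0.001249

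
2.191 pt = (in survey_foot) 0.002536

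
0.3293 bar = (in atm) 0.325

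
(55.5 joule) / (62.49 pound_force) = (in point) 566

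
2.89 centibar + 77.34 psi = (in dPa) 5.361e+06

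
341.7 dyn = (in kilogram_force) 0.0003484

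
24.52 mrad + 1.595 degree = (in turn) 0.008333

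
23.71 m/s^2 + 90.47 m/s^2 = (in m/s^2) 114.2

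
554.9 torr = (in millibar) 739.8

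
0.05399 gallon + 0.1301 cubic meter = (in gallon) 34.42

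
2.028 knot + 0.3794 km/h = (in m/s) 1.149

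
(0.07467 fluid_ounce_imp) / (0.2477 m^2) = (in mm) 0.008565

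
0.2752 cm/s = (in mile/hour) 0.006156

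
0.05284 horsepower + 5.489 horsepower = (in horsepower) 5.542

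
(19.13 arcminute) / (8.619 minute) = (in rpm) 0.0001028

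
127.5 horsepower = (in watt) 9.508e+04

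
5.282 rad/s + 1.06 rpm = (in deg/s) 309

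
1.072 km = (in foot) 3517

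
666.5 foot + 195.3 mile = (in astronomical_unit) 2.102e-06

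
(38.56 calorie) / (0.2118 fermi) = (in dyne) 7.617e+22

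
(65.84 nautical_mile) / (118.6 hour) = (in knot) 0.5551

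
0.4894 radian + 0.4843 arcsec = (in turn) 0.07789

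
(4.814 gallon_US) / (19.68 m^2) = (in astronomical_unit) 6.19e-15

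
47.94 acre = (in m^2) 1.94e+05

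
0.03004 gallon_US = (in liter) 0.1137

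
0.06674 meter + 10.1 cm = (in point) 475.5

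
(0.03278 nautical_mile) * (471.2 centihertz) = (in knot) 556.1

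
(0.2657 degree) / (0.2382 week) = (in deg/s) 1.844e-06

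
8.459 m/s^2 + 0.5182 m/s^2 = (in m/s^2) 8.977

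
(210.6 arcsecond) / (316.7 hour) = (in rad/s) 8.955e-10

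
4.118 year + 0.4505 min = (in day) 1503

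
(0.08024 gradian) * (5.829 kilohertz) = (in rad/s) 7.347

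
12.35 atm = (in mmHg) 9386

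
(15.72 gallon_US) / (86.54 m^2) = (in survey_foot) 0.002256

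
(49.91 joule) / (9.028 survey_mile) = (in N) 0.003435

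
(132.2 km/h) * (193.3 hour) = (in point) 7.244e+10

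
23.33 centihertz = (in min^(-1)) 14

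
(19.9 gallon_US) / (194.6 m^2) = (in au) 2.588e-15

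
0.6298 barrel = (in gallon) 26.45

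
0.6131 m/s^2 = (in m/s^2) 0.6131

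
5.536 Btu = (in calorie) 1396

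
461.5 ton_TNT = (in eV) 1.205e+31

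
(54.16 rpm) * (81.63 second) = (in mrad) 4.63e+05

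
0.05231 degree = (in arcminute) 3.139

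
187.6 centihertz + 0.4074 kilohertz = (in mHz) 4.093e+05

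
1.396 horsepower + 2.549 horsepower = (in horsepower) 3.945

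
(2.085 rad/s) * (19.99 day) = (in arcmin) 1.238e+10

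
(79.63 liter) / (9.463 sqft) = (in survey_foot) 0.2972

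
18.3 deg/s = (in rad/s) 0.3194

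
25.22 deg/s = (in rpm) 4.203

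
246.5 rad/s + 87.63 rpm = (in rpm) 2442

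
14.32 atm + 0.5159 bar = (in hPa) 1.503e+04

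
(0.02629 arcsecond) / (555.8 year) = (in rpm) 6.944e-17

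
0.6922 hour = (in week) 0.00412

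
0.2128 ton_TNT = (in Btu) 8.439e+05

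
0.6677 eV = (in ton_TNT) 2.557e-29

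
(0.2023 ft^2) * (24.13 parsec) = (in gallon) 3.697e+18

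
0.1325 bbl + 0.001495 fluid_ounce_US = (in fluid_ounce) 712.3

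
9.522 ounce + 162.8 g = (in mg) 4.327e+05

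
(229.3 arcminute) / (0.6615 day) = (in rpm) 1.114e-05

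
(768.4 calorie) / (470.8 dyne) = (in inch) 2.688e+07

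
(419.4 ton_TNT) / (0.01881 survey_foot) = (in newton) 3.061e+14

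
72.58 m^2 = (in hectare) 0.007258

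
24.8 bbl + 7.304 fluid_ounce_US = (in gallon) 1042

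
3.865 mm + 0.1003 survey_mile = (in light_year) 1.706e-14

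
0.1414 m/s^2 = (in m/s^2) 0.1414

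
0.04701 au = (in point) 1.993e+13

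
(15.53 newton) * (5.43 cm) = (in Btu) 0.0007993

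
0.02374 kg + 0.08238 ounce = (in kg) 0.02608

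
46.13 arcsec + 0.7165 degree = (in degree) 0.7293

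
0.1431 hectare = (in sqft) 1.54e+04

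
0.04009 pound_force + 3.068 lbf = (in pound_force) 3.108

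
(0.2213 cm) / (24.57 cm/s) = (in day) 1.042e-07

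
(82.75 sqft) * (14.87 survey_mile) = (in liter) 1.84e+08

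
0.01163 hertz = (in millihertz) 11.63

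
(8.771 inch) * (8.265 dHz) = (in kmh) 0.6629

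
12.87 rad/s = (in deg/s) 737.4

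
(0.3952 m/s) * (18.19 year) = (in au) 0.001515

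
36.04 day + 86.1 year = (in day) 3.146e+04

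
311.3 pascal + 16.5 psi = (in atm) 1.126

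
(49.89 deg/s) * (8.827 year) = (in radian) 2.424e+08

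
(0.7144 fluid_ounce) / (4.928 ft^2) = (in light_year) 4.878e-21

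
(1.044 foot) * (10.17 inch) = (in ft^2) 0.8848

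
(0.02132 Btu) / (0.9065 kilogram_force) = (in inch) 99.62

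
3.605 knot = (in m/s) 1.855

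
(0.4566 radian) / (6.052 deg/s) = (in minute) 0.07205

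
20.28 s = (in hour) 0.005633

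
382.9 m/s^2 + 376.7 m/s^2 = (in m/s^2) 759.6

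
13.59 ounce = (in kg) 0.3853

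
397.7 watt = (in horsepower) 0.5333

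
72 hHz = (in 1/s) 7200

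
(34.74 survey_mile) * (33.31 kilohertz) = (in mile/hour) 4.166e+09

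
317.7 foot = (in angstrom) 9.683e+11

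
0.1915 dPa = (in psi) 2.777e-06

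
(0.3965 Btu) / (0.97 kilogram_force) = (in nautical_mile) 0.02375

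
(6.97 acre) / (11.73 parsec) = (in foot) 2.557e-13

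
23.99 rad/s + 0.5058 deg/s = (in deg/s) 1375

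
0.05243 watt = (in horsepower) 7.031e-05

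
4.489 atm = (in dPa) 4.548e+06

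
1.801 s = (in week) 2.978e-06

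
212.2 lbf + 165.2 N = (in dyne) 1.109e+08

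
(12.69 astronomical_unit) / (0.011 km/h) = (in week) 1.027e+09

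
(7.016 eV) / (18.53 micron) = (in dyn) 6.066e-09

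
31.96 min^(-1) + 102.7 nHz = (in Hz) 0.5327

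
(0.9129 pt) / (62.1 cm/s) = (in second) 0.0005186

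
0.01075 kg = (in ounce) 0.3792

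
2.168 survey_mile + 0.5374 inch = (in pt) 9.89e+06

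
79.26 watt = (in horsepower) 0.1063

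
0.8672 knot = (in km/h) 1.606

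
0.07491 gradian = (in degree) 0.06742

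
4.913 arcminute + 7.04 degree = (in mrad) 124.3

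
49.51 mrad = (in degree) 2.837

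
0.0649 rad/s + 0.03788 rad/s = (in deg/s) 5.889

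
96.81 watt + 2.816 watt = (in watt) 99.63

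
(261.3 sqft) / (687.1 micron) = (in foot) 1.159e+05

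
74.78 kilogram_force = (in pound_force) 164.9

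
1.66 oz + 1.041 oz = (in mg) 7.657e+04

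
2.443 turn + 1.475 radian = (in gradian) 1071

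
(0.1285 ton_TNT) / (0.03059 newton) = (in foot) 5.766e+10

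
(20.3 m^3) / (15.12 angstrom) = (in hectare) 1.343e+06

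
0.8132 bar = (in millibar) 813.2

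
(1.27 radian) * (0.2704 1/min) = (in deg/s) 0.3279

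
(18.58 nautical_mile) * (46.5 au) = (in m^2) 2.394e+17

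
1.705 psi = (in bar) 0.1176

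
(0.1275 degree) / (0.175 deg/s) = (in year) 2.31e-08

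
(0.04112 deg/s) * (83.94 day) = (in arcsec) 1.074e+09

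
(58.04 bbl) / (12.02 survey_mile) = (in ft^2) 0.005135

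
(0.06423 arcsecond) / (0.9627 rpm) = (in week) 5.107e-12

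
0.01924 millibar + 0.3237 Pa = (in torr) 0.01686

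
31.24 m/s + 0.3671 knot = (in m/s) 31.43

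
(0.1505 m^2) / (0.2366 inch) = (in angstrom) 2.504e+11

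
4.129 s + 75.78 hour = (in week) 0.4511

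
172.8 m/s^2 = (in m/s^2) 172.8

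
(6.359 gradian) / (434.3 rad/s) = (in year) 7.293e-12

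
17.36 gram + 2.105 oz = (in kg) 0.07704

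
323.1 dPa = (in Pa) 32.31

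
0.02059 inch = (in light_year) 5.528e-20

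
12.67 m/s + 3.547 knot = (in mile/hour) 32.42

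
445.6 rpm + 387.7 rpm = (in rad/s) 87.26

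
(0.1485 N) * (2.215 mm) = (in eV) 2.053e+15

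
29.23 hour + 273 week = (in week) 273.2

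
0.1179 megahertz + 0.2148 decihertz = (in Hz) 1.179e+05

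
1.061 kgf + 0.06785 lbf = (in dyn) 1.071e+06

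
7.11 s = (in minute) 0.1185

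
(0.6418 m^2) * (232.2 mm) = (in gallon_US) 39.37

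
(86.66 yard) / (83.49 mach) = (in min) 4.646e-05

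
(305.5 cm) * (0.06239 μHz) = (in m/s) 1.906e-07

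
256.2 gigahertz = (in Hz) 2.562e+11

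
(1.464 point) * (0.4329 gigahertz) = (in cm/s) 2.236e+07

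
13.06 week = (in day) 91.42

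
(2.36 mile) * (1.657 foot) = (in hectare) 0.1918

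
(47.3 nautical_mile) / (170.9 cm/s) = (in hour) 14.24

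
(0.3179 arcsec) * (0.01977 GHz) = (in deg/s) 1746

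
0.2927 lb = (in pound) 0.2927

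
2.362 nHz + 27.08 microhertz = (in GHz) 2.708e-14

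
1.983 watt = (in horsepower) 0.002659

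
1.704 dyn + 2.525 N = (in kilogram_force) 0.2575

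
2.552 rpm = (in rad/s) 0.2672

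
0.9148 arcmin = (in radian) 0.0002661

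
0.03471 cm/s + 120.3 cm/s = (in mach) 0.003534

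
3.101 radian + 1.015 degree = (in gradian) 198.5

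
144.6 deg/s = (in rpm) 24.1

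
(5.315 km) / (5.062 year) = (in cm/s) 0.003329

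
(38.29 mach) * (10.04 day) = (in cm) 1.131e+12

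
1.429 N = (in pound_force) 0.3213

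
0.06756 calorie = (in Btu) 0.0002679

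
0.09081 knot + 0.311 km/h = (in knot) 0.2587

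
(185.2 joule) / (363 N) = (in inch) 20.09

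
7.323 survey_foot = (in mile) 0.001387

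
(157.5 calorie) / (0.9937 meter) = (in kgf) 67.62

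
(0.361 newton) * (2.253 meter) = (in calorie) 0.1944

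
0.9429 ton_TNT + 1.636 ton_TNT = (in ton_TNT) 2.579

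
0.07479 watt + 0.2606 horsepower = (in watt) 194.4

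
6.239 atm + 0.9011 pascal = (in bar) 6.322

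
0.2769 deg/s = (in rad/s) 0.004833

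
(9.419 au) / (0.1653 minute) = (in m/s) 1.421e+11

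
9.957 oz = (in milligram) 2.823e+05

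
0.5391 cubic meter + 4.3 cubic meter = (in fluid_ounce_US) 1.636e+05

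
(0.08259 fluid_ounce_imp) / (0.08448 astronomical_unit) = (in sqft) 1.999e-15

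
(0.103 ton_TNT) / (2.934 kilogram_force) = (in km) 1.498e+04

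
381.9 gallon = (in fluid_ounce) 4.888e+04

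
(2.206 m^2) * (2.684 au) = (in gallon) 2.34e+14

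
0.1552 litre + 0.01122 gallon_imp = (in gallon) 0.05447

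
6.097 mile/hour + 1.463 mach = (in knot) 973.6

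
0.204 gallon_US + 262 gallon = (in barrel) 6.243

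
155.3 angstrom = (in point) 4.402e-05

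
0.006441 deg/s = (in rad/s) 0.0001124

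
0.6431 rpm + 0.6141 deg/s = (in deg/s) 4.473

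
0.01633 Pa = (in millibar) 0.0001633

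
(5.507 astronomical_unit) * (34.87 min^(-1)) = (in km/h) 1.724e+12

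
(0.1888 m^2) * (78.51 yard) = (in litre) 1.355e+04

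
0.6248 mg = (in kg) 6.248e-07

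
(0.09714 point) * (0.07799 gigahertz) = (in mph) 5978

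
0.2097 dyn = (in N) 2.097e-06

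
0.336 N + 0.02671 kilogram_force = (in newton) 0.5979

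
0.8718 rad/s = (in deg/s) 49.95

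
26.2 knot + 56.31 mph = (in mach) 0.1135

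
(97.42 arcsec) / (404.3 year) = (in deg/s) 2.122e-12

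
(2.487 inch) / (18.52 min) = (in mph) 0.0001272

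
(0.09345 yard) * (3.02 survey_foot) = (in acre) 1.944e-05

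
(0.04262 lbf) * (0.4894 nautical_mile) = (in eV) 1.072e+21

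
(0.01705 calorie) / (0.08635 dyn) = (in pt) 2.342e+08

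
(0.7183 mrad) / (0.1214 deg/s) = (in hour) 9.417e-05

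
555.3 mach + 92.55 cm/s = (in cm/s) 1.891e+07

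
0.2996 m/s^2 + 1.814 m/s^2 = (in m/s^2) 2.114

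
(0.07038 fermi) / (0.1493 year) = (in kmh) 5.381e-23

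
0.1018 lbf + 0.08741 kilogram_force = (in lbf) 0.2945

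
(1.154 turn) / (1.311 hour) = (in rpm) 0.01467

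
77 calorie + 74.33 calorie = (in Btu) 0.6001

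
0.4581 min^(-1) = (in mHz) 7.635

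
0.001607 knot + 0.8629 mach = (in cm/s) 2.938e+04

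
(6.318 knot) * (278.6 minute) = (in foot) 1.783e+05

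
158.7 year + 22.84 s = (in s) 5.005e+09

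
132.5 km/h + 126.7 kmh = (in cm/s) 7200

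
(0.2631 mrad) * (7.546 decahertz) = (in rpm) 0.1896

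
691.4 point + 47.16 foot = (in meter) 14.62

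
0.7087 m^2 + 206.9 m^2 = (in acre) 0.0513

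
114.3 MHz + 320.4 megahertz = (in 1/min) 2.608e+10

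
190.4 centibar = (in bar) 1.904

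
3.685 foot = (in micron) 1.123e+06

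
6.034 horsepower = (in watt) 4500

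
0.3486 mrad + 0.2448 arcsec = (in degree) 0.02004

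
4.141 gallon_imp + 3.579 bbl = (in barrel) 3.697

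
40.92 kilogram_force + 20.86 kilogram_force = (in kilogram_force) 61.78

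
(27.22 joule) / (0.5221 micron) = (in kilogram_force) 5.316e+06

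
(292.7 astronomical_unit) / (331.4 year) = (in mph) 9372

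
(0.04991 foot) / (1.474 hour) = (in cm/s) 0.0002867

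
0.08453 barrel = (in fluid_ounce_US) 454.4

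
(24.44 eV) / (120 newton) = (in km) 3.263e-23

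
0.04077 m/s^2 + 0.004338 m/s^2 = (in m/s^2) 0.04511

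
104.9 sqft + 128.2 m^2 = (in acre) 0.03409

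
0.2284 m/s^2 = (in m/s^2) 0.2284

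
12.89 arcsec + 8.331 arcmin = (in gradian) 0.1583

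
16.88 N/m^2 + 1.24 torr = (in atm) 0.001798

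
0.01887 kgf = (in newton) 0.1851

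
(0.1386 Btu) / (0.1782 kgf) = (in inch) 3294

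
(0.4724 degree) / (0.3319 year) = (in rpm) 7.522e-09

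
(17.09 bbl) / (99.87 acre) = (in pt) 0.01906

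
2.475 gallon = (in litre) 9.369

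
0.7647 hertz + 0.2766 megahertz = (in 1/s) 2.766e+05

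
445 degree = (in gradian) 494.4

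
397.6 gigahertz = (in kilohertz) 3.976e+08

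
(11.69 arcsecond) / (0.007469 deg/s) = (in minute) 0.007246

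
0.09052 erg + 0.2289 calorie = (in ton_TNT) 2.289e-10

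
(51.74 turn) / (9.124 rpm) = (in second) 340.2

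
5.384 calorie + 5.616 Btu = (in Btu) 5.637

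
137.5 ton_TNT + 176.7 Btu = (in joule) 5.753e+11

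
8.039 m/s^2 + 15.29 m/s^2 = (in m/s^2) 23.33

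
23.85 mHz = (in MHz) 2.385e-08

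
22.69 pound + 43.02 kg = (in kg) 53.31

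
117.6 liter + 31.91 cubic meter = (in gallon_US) 8461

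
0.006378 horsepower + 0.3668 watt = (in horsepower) 0.00687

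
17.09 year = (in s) 5.39e+08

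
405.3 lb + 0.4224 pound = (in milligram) 1.84e+08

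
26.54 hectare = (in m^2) 2.654e+05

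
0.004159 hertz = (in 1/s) 0.004159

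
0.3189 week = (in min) 3215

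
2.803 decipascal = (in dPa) 2.803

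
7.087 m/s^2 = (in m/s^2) 7.087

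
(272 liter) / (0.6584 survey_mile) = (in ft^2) 0.002763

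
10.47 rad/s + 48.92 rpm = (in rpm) 148.9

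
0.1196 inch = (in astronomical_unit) 2.031e-14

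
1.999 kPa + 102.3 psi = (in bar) 7.073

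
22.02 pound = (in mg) 9.988e+06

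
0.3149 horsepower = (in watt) 234.8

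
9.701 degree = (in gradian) 10.78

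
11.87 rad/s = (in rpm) 113.4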